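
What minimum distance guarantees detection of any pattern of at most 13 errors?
Detecting e errors requires d_min ≥ e + 1 = 13 + 1 = 14.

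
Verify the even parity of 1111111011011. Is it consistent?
Sum of all bits: 1+1+1+1+1+1+1+0+1+1+0+1+1 = 11; 11 mod 2 = 1. Result is 1 → parity error detected.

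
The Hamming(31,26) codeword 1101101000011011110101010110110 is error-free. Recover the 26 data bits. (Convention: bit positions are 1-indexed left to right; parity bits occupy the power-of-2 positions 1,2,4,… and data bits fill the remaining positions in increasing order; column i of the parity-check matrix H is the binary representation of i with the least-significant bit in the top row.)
Parity bits occupy power-of-2 positions; data bits are at positions {3,5,6,7,9,10,11,12,13,14,15,17,18,19,20,21,22,23,24,25,26,27,28,29,30,31} (1-indexed).
Extract: c[3]=0 c[5]=1 c[6]=0 c[7]=1 c[9]=0 c[10]=0 c[11]=0 c[12]=1 c[13]=1 c[14]=0 c[15]=1 c[17]=1 c[18]=1 c[19]=0 c[20]=1 c[21]=0 c[22]=1 c[23]=0 c[24]=1 c[25]=0 c[26]=1 c[27]=1 c[28]=0 c[29]=1 c[30]=1 c[31]=0
Data = 01010001101110101010110110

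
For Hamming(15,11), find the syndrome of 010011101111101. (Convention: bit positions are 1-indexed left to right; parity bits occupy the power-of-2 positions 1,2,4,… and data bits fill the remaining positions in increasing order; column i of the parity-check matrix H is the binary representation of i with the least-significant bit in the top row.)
Syndrome s = H · r^T (mod 2), r = 010011101111101:
  s[0] = (101010101010101)·(010011101111101) mod 2 = 0+0+0+0+1+0+1+0+1+0+1+0+1+0+1 mod 2 = 0
  s[1] = (011001100110011)·(010011101111101) mod 2 = 0+1+0+0+0+1+1+0+0+1+1+0+0+0+1 mod 2 = 0
  s[2] = (000111100001111)·(010011101111101) mod 2 = 0+0+0+0+1+1+1+0+0+0+0+1+1+0+1 mod 2 = 0
  s[3] = (000000011111111)·(010011101111101) mod 2 = 0+0+0+0+0+0+0+0+1+1+1+1+1+0+1 mod 2 = 0
Syndrome = 0000
s = 0: no error detected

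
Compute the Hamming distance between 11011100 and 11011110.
XOR = 00000010, count of 1s = 1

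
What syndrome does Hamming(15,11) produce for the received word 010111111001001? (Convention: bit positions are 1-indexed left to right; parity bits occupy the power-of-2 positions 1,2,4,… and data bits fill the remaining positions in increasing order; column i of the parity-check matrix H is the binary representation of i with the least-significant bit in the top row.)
Syndrome s = H · r^T (mod 2), r = 010111111001001:
  s[0] = (101010101010101)·(010111111001001) mod 2 = 0+0+0+0+1+0+1+0+1+0+0+0+0+0+1 mod 2 = 0
  s[1] = (011001100110011)·(010111111001001) mod 2 = 0+1+0+0+0+1+1+0+0+0+0+0+0+0+1 mod 2 = 0
  s[2] = (000111100001111)·(010111111001001) mod 2 = 0+0+0+1+1+1+1+0+0+0+0+1+0+0+1 mod 2 = 0
  s[3] = (000000011111111)·(010111111001001) mod 2 = 0+0+0+0+0+0+0+1+1+0+0+1+0+0+1 mod 2 = 0
Syndrome = 0000
s = 0: no error detected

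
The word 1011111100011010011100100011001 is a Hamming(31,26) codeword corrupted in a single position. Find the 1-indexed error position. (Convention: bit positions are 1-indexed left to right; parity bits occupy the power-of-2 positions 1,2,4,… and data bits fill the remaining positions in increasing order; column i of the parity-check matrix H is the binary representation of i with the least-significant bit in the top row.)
Syndrome s = H · r^T (mod 2), r = 1011111100011010011100100011001:
  s[0] = (1010101010101010101010101010101)·(1011111100011010011100100011001) mod 2 = 1+0+1+0+1+0+1+0+0+0+0+0+1+0+1+0+0+0+1+0+0+0+1+0+0+0+1+0+0+0+1 mod 2 = 0
  s[1] = (0110011001100110011001100110011)·(1011111100011010011100100011001) mod 2 = 0+0+1+0+0+1+1+0+0+0+0+0+0+0+1+0+0+1+1+0+0+0+1+0+0+0+1+0+0+0+1 mod 2 = 1
  s[2] = (0001111000011110000111100001111)·(1011111100011010011100100011001) mod 2 = 0+0+0+1+1+1+1+0+0+0+0+1+1+0+1+0+0+0+0+1+0+0+1+0+0+0+0+1+0+0+1 mod 2 = 1
  s[3] = (0000000111111110000000011111111)·(1011111100011010011100100011001) mod 2 = 0+0+0+0+0+0+0+1+0+0+0+1+1+0+1+0+0+0+0+0+0+0+0+0+0+0+1+1+0+0+1 mod 2 = 1
  s[4] = (0000000000000001111111111111111)·(1011111100011010011100100011001) mod 2 = 0+0+0+0+0+0+0+0+0+0+0+0+0+0+0+0+0+1+1+1+0+0+1+0+0+0+1+1+0+0+1 mod 2 = 1
Syndrome = 01111
Column i of H is the binary representation of i, so the syndrome is the binary index of the flipped bit.
Read s = 01111 with s[0] as LSB: 0·2^0 + 1·2^1 + 1·2^2 + 1·2^3 + 1·2^4 = 30.
Error is at bit position 30.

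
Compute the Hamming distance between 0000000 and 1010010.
XOR = 1010010, count of 1s = 3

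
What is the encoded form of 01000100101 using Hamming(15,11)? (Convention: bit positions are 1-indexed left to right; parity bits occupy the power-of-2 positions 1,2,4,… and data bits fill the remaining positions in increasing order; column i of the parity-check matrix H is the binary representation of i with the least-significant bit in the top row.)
Codeword c = d · G (mod 2), d = 01000100101:
  c[0] = d·G[:,0] = (01000100101)·(11011010101) mod 2 = 0+1+0+0+0+0+0+0+1+0+1 mod 2 = 1
  c[1] = d·G[:,1] = (01000100101)·(10110110011) mod 2 = 0+0+0+0+0+1+0+0+0+0+1 mod 2 = 0
  c[2] = d·G[:,2] = (01000100101)·(10000000000) mod 2 = 0+0+0+0+0+0+0+0+0+0+0 mod 2 = 0
  c[3] = d·G[:,3] = (01000100101)·(01110001111) mod 2 = 0+1+0+0+0+0+0+0+1+0+1 mod 2 = 1
  c[4] = d·G[:,4] = (01000100101)·(01000000000) mod 2 = 0+1+0+0+0+0+0+0+0+0+0 mod 2 = 1
  c[5] = d·G[:,5] = (01000100101)·(00100000000) mod 2 = 0+0+0+0+0+0+0+0+0+0+0 mod 2 = 0
  c[6] = d·G[:,6] = (01000100101)·(00010000000) mod 2 = 0+0+0+0+0+0+0+0+0+0+0 mod 2 = 0
  c[7] = d·G[:,7] = (01000100101)·(00001111111) mod 2 = 0+0+0+0+0+1+0+0+1+0+1 mod 2 = 1
  c[8] = d·G[:,8] = (01000100101)·(00001000000) mod 2 = 0+0+0+0+0+0+0+0+0+0+0 mod 2 = 0
  c[9] = d·G[:,9] = (01000100101)·(00000100000) mod 2 = 0+0+0+0+0+1+0+0+0+0+0 mod 2 = 1
  c[10] = d·G[:,10] = (01000100101)·(00000010000) mod 2 = 0+0+0+0+0+0+0+0+0+0+0 mod 2 = 0
  c[11] = d·G[:,11] = (01000100101)·(00000001000) mod 2 = 0+0+0+0+0+0+0+0+0+0+0 mod 2 = 0
  c[12] = d·G[:,12] = (01000100101)·(00000000100) mod 2 = 0+0+0+0+0+0+0+0+1+0+0 mod 2 = 1
  c[13] = d·G[:,13] = (01000100101)·(00000000010) mod 2 = 0+0+0+0+0+0+0+0+0+0+0 mod 2 = 0
  c[14] = d·G[:,14] = (01000100101)·(00000000001) mod 2 = 0+0+0+0+0+0+0+0+0+0+1 mod 2 = 1
Codeword = 100110010100101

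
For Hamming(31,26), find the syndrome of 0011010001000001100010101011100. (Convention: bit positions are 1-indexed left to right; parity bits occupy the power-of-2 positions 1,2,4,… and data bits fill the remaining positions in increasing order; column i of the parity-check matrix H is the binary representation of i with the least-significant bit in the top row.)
Syndrome s = H · r^T (mod 2), r = 0011010001000001100010101011100:
  s[0] = (1010101010101010101010101010101)·(0011010001000001100010101011100) mod 2 = 0+0+1+0+0+0+0+0+0+0+0+0+0+0+0+0+1+0+0+0+1+0+1+0+1+0+1+0+1+0+0 mod 2 = 1
  s[1] = (0110011001100110011001100110011)·(0011010001000001100010101011100) mod 2 = 0+0+1+0+0+1+0+0+0+1+0+0+0+0+0+0+0+0+0+0+0+0+1+0+0+0+1+0+0+0+0 mod 2 = 1
  s[2] = (0001111000011110000111100001111)·(0011010001000001100010101011100) mod 2 = 0+0+0+1+0+1+0+0+0+0+0+0+0+0+0+0+0+0+0+0+1+0+1+0+0+0+0+1+1+0+0 mod 2 = 0
  s[3] = (0000000111111110000000011111111)·(0011010001000001100010101011100) mod 2 = 0+0+0+0+0+0+0+0+0+1+0+0+0+0+0+0+0+0+0+0+0+0+0+0+1+0+1+1+1+0+0 mod 2 = 1
  s[4] = (0000000000000001111111111111111)·(0011010001000001100010101011100) mod 2 = 0+0+0+0+0+0+0+0+0+0+0+0+0+0+0+1+1+0+0+0+1+0+1+0+1+0+1+1+1+0+0 mod 2 = 0
Syndrome = 11010
Non-zero syndrome: error at position 11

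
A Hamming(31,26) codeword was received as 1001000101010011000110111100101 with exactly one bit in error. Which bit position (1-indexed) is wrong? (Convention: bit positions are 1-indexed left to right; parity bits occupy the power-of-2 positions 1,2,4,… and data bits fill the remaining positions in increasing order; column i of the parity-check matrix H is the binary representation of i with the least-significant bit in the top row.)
Syndrome s = H · r^T (mod 2), r = 1001000101010011000110111100101:
  s[0] = (1010101010101010101010101010101)·(1001000101010011000110111100101) mod 2 = 1+0+0+0+0+0+0+0+0+0+0+0+0+0+1+0+0+0+0+0+1+0+1+0+1+0+0+0+1+0+1 mod 2 = 1
  s[1] = (0110011001100110011001100110011)·(1001000101010011000110111100101) mod 2 = 0+0+0+0+0+0+0+0+0+1+0+0+0+0+1+0+0+0+0+0+0+0+1+0+0+1+0+0+0+0+1 mod 2 = 1
  s[2] = (0001111000011110000111100001111)·(1001000101010011000110111100101) mod 2 = 0+0+0+1+0+0+0+0+0+0+0+1+0+0+1+0+0+0+0+1+1+0+1+0+0+0+0+0+1+0+1 mod 2 = 0
  s[3] = (0000000111111110000000011111111)·(1001000101010011000110111100101) mod 2 = 0+0+0+0+0+0+0+1+0+1+0+1+0+0+1+0+0+0+0+0+0+0+0+1+1+1+0+0+1+0+1 mod 2 = 1
  s[4] = (0000000000000001111111111111111)·(1001000101010011000110111100101) mod 2 = 0+0+0+0+0+0+0+0+0+0+0+0+0+0+0+1+0+0+0+1+1+0+1+1+1+1+0+0+1+0+1 mod 2 = 1
Syndrome = 11011
Column i of H is the binary representation of i, so the syndrome is the binary index of the flipped bit.
Read s = 11011 with s[0] as LSB: 1·2^0 + 1·2^1 + 0·2^2 + 1·2^3 + 1·2^4 = 27.
Error is at bit position 27.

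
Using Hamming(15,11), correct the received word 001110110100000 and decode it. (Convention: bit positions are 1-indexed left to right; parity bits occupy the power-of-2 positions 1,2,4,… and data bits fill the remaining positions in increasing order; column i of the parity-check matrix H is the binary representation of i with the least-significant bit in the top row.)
Syndrome s = H · r^T (mod 2), r = 001110110100000:
  s[0] = (101010101010101)·(001110110100000) mod 2 = 0+0+1+0+1+0+1+0+0+0+0+0+0+0+0 mod 2 = 1
  s[1] = (011001100110011)·(001110110100000) mod 2 = 0+0+1+0+0+0+1+0+0+1+0+0+0+0+0 mod 2 = 1
  s[2] = (000111100001111)·(001110110100000) mod 2 = 0+0+0+1+1+0+1+0+0+0+0+0+0+0+0 mod 2 = 1
  s[3] = (000000011111111)·(001110110100000) mod 2 = 0+0+0+0+0+0+0+1+0+1+0+0+0+0+0 mod 2 = 0
Syndrome = 1110
Column 7 of H equals this syndrome → error at bit 7 (1-indexed).
Flip bit 7: 001110110100000 → 001110010100000
Extract data bits at positions {3,5,6,7,9,10,11,12,13,14,15}: 11000100000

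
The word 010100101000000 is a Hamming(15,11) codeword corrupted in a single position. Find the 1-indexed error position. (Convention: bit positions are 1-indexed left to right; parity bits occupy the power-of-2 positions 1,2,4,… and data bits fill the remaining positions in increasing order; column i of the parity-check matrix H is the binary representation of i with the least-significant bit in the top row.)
Syndrome s = H · r^T (mod 2), r = 010100101000000:
  s[0] = (101010101010101)·(010100101000000) mod 2 = 0+0+0+0+0+0+1+0+1+0+0+0+0+0+0 mod 2 = 0
  s[1] = (011001100110011)·(010100101000000) mod 2 = 0+1+0+0+0+0+1+0+0+0+0+0+0+0+0 mod 2 = 0
  s[2] = (000111100001111)·(010100101000000) mod 2 = 0+0+0+1+0+0+1+0+0+0+0+0+0+0+0 mod 2 = 0
  s[3] = (000000011111111)·(010100101000000) mod 2 = 0+0+0+0+0+0+0+0+1+0+0+0+0+0+0 mod 2 = 1
Syndrome = 0001
Column i of H is the binary representation of i, so the syndrome is the binary index of the flipped bit.
Read s = 0001 with s[0] as LSB: 0·2^0 + 0·2^1 + 0·2^2 + 1·2^3 = 8.
Error is at bit position 8.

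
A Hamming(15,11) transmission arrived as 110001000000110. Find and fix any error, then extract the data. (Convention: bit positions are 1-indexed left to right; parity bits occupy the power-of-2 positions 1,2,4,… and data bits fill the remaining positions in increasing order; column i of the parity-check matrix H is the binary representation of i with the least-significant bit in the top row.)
Syndrome s = H · r^T (mod 2), r = 110001000000110:
  s[0] = (101010101010101)·(110001000000110) mod 2 = 1+0+0+0+0+0+0+0+0+0+0+0+1+0+0 mod 2 = 0
  s[1] = (011001100110011)·(110001000000110) mod 2 = 0+1+0+0+0+1+0+0+0+0+0+0+0+1+0 mod 2 = 1
  s[2] = (000111100001111)·(110001000000110) mod 2 = 0+0+0+0+0+1+0+0+0+0+0+0+1+1+0 mod 2 = 1
  s[3] = (000000011111111)·(110001000000110) mod 2 = 0+0+0+0+0+0+0+0+0+0+0+0+1+1+0 mod 2 = 0
Syndrome = 0110
Column 6 of H equals this syndrome → error at bit 6 (1-indexed).
Flip bit 6: 110001000000110 → 110000000000110
Extract data bits at positions {3,5,6,7,9,10,11,12,13,14,15}: 00000000110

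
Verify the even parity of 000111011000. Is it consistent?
Sum of all bits: 0+0+0+1+1+1+0+1+1+0+0+0 = 5; 5 mod 2 = 1. Result is 1 → parity error detected.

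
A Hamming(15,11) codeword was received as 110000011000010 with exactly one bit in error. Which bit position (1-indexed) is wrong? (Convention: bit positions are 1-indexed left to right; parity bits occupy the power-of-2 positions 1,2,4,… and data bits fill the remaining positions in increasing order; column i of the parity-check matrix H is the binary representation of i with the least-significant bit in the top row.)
Syndrome s = H · r^T (mod 2), r = 110000011000010:
  s[0] = (101010101010101)·(110000011000010) mod 2 = 1+0+0+0+0+0+0+0+1+0+0+0+0+0+0 mod 2 = 0
  s[1] = (011001100110011)·(110000011000010) mod 2 = 0+1+0+0+0+0+0+0+0+0+0+0+0+1+0 mod 2 = 0
  s[2] = (000111100001111)·(110000011000010) mod 2 = 0+0+0+0+0+0+0+0+0+0+0+0+0+1+0 mod 2 = 1
  s[3] = (000000011111111)·(110000011000010) mod 2 = 0+0+0+0+0+0+0+1+1+0+0+0+0+1+0 mod 2 = 1
Syndrome = 0011
Column i of H is the binary representation of i, so the syndrome is the binary index of the flipped bit.
Read s = 0011 with s[0] as LSB: 0·2^0 + 0·2^1 + 1·2^2 + 1·2^3 = 12.
Error is at bit position 12.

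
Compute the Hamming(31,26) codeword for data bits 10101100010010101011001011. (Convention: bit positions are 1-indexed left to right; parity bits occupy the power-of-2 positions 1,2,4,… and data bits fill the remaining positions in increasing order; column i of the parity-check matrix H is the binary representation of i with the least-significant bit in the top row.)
Codeword c = d · G (mod 2), d = 10101100010010101011001011:
  c[0] = d·G[:,0] = (10101100010010101011001011)·(11011010101101010101010101) mod 2 = 1+0+0+0+1+0+0+0+0+0+0+0+0+0+0+0+0+0+0+1+0+0+0+0+0+1 mod 2 = 0
  c[1] = d·G[:,1] = (10101100010010101011001011)·(10110110011011001100110011) mod 2 = 1+0+1+0+0+1+0+0+0+1+0+0+1+0+0+0+1+0+0+0+0+0+0+0+1+1 mod 2 = 0
  c[2] = d·G[:,2] = (10101100010010101011001011)·(10000000000000000000000000) mod 2 = 1+0+0+0+0+0+0+0+0+0+0+0+0+0+0+0+0+0+0+0+0+0+0+0+0+0 mod 2 = 1
  c[3] = d·G[:,3] = (10101100010010101011001011)·(01110001111000111100001111) mod 2 = 0+0+1+0+0+0+0+0+0+1+0+0+0+0+1+0+1+0+0+0+0+0+1+0+1+1 mod 2 = 1
  c[4] = d·G[:,4] = (10101100010010101011001011)·(01000000000000000000000000) mod 2 = 0+0+0+0+0+0+0+0+0+0+0+0+0+0+0+0+0+0+0+0+0+0+0+0+0+0 mod 2 = 0
  c[5] = d·G[:,5] = (10101100010010101011001011)·(00100000000000000000000000) mod 2 = 0+0+1+0+0+0+0+0+0+0+0+0+0+0+0+0+0+0+0+0+0+0+0+0+0+0 mod 2 = 1
  c[6] = d·G[:,6] = (10101100010010101011001011)·(00010000000000000000000000) mod 2 = 0+0+0+0+0+0+0+0+0+0+0+0+0+0+0+0+0+0+0+0+0+0+0+0+0+0 mod 2 = 0
  c[7] = d·G[:,7] = (10101100010010101011001011)·(00001111111000000011111111) mod 2 = 0+0+0+0+1+1+0+0+0+1+0+0+0+0+0+0+0+0+1+1+0+0+1+0+1+1 mod 2 = 0
  c[8] = d·G[:,8] = (10101100010010101011001011)·(00001000000000000000000000) mod 2 = 0+0+0+0+1+0+0+0+0+0+0+0+0+0+0+0+0+0+0+0+0+0+0+0+0+0 mod 2 = 1
  c[9] = d·G[:,9] = (10101100010010101011001011)·(00000100000000000000000000) mod 2 = 0+0+0+0+0+1+0+0+0+0+0+0+0+0+0+0+0+0+0+0+0+0+0+0+0+0 mod 2 = 1
  c[10] = d·G[:,10] = (10101100010010101011001011)·(00000010000000000000000000) mod 2 = 0+0+0+0+0+0+0+0+0+0+0+0+0+0+0+0+0+0+0+0+0+0+0+0+0+0 mod 2 = 0
  c[11] = d·G[:,11] = (10101100010010101011001011)·(00000001000000000000000000) mod 2 = 0+0+0+0+0+0+0+0+0+0+0+0+0+0+0+0+0+0+0+0+0+0+0+0+0+0 mod 2 = 0
  c[12] = d·G[:,12] = (10101100010010101011001011)·(00000000100000000000000000) mod 2 = 0+0+0+0+0+0+0+0+0+0+0+0+0+0+0+0+0+0+0+0+0+0+0+0+0+0 mod 2 = 0
  c[13] = d·G[:,13] = (10101100010010101011001011)·(00000000010000000000000000) mod 2 = 0+0+0+0+0+0+0+0+0+1+0+0+0+0+0+0+0+0+0+0+0+0+0+0+0+0 mod 2 = 1
  c[14] = d·G[:,14] = (10101100010010101011001011)·(00000000001000000000000000) mod 2 = 0+0+0+0+0+0+0+0+0+0+0+0+0+0+0+0+0+0+0+0+0+0+0+0+0+0 mod 2 = 0
  c[15] = d·G[:,15] = (10101100010010101011001011)·(00000000000111111111111111) mod 2 = 0+0+0+0+0+0+0+0+0+0+0+0+1+0+1+0+1+0+1+1+0+0+1+0+1+1 mod 2 = 0
  c[16] = d·G[:,16] = (10101100010010101011001011)·(00000000000100000000000000) mod 2 = 0+0+0+0+0+0+0+0+0+0+0+0+0+0+0+0+0+0+0+0+0+0+0+0+0+0 mod 2 = 0
  c[17] = d·G[:,17] = (10101100010010101011001011)·(00000000000010000000000000) mod 2 = 0+0+0+0+0+0+0+0+0+0+0+0+1+0+0+0+0+0+0+0+0+0+0+0+0+0 mod 2 = 1
  c[18] = d·G[:,18] = (10101100010010101011001011)·(00000000000001000000000000) mod 2 = 0+0+0+0+0+0+0+0+0+0+0+0+0+0+0+0+0+0+0+0+0+0+0+0+0+0 mod 2 = 0
  c[19] = d·G[:,19] = (10101100010010101011001011)·(00000000000000100000000000) mod 2 = 0+0+0+0+0+0+0+0+0+0+0+0+0+0+1+0+0+0+0+0+0+0+0+0+0+0 mod 2 = 1
  c[20] = d·G[:,20] = (10101100010010101011001011)·(00000000000000010000000000) mod 2 = 0+0+0+0+0+0+0+0+0+0+0+0+0+0+0+0+0+0+0+0+0+0+0+0+0+0 mod 2 = 0
  c[21] = d·G[:,21] = (10101100010010101011001011)·(00000000000000001000000000) mod 2 = 0+0+0+0+0+0+0+0+0+0+0+0+0+0+0+0+1+0+0+0+0+0+0+0+0+0 mod 2 = 1
  c[22] = d·G[:,22] = (10101100010010101011001011)·(00000000000000000100000000) mod 2 = 0+0+0+0+0+0+0+0+0+0+0+0+0+0+0+0+0+0+0+0+0+0+0+0+0+0 mod 2 = 0
  c[23] = d·G[:,23] = (10101100010010101011001011)·(00000000000000000010000000) mod 2 = 0+0+0+0+0+0+0+0+0+0+0+0+0+0+0+0+0+0+1+0+0+0+0+0+0+0 mod 2 = 1
  c[24] = d·G[:,24] = (10101100010010101011001011)·(00000000000000000001000000) mod 2 = 0+0+0+0+0+0+0+0+0+0+0+0+0+0+0+0+0+0+0+1+0+0+0+0+0+0 mod 2 = 1
  c[25] = d·G[:,25] = (10101100010010101011001011)·(00000000000000000000100000) mod 2 = 0+0+0+0+0+0+0+0+0+0+0+0+0+0+0+0+0+0+0+0+0+0+0+0+0+0 mod 2 = 0
  c[26] = d·G[:,26] = (10101100010010101011001011)·(00000000000000000000010000) mod 2 = 0+0+0+0+0+0+0+0+0+0+0+0+0+0+0+0+0+0+0+0+0+0+0+0+0+0 mod 2 = 0
  c[27] = d·G[:,27] = (10101100010010101011001011)·(00000000000000000000001000) mod 2 = 0+0+0+0+0+0+0+0+0+0+0+0+0+0+0+0+0+0+0+0+0+0+1+0+0+0 mod 2 = 1
  c[28] = d·G[:,28] = (10101100010010101011001011)·(00000000000000000000000100) mod 2 = 0+0+0+0+0+0+0+0+0+0+0+0+0+0+0+0+0+0+0+0+0+0+0+0+0+0 mod 2 = 0
  c[29] = d·G[:,29] = (10101100010010101011001011)·(00000000000000000000000010) mod 2 = 0+0+0+0+0+0+0+0+0+0+0+0+0+0+0+0+0+0+0+0+0+0+0+0+1+0 mod 2 = 1
  c[30] = d·G[:,30] = (10101100010010101011001011)·(00000000000000000000000001) mod 2 = 0+0+0+0+0+0+0+0+0+0+0+0+0+0+0+0+0+0+0+0+0+0+0+0+0+1 mod 2 = 1
Codeword = 0011010011000100010101011001011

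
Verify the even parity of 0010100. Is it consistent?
Sum of all bits: 0+0+1+0+1+0+0 = 2; 2 mod 2 = 0. Result is 0 → valid parity.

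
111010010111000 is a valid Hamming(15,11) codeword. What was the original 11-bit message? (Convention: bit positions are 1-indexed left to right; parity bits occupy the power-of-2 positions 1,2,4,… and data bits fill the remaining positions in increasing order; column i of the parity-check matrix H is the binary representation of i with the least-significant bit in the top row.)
Parity bits occupy power-of-2 positions; data bits are at positions {3,5,6,7,9,10,11,12,13,14,15} (1-indexed).
Extract: c[3]=1 c[5]=1 c[6]=0 c[7]=0 c[9]=0 c[10]=1 c[11]=1 c[12]=1 c[13]=0 c[14]=0 c[15]=0
Data = 11000111000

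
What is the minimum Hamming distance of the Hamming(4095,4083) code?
d_min = 3 (every single-error-correcting Hamming code has d_min = 3).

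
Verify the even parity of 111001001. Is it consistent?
Sum of all bits: 1+1+1+0+0+1+0+0+1 = 5; 5 mod 2 = 1. Result is 1 → parity error detected.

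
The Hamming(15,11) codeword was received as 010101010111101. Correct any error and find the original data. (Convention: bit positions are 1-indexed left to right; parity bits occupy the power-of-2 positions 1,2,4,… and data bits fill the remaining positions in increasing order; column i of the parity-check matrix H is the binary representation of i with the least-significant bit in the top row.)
Syndrome s = H · r^T (mod 2), r = 010101010111101:
  s[0] = (101010101010101)·(010101010111101) mod 2 = 0+0+0+0+0+0+0+0+0+0+1+0+1+0+1 mod 2 = 1
  s[1] = (011001100110011)·(010101010111101) mod 2 = 0+1+0+0+0+1+0+0+0+1+1+0+0+0+1 mod 2 = 1
  s[2] = (000111100001111)·(010101010111101) mod 2 = 0+0+0+1+0+1+0+0+0+0+0+1+1+0+1 mod 2 = 1
  s[3] = (000000011111111)·(010101010111101) mod 2 = 0+0+0+0+0+0+0+1+0+1+1+1+1+0+1 mod 2 = 0
Syndrome = 1110
Column 7 of H equals this syndrome → error at bit 7 (1-indexed).
Flip bit 7: 010101010111101 → 010101110111101
Extract data bits at positions {3,5,6,7,9,10,11,12,13,14,15}: 00110111101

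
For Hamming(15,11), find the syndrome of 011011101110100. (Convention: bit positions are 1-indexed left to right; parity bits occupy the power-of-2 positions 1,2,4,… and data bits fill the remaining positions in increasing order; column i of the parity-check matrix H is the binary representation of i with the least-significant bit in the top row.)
Syndrome s = H · r^T (mod 2), r = 011011101110100:
  s[0] = (101010101010101)·(011011101110100) mod 2 = 0+0+1+0+1+0+1+0+1+0+1+0+1+0+0 mod 2 = 0
  s[1] = (011001100110011)·(011011101110100) mod 2 = 0+1+1+0+0+1+1+0+0+1+1+0+0+0+0 mod 2 = 0
  s[2] = (000111100001111)·(011011101110100) mod 2 = 0+0+0+0+1+1+1+0+0+0+0+0+1+0+0 mod 2 = 0
  s[3] = (000000011111111)·(011011101110100) mod 2 = 0+0+0+0+0+0+0+0+1+1+1+0+1+0+0 mod 2 = 0
Syndrome = 0000
s = 0: no error detected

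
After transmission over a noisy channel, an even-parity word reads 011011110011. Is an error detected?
Sum of received bits: 0+1+1+0+1+1+1+1+0+0+1+1 = 8; 8 mod 2 = 0. Result is 0 → no error detected.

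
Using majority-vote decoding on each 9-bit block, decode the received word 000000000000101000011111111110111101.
Split into 9-bit blocks and majority-vote each:
  block 1 = 000000000: 0 ones, 9 zeros → 0
  block 2 = 000101000: 2 ones, 7 zeros → 0
  block 3 = 011111111: 8 ones, 1 zeros → 1
  block 4 = 110111101: 7 ones, 2 zeros → 1
Decoded = 0011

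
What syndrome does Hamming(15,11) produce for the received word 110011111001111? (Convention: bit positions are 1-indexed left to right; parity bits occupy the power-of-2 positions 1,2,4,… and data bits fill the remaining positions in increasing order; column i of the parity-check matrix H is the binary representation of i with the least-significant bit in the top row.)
Syndrome s = H · r^T (mod 2), r = 110011111001111:
  s[0] = (101010101010101)·(110011111001111) mod 2 = 1+0+0+0+1+0+1+0+1+0+0+0+1+0+1 mod 2 = 0
  s[1] = (011001100110011)·(110011111001111) mod 2 = 0+1+0+0+0+1+1+0+0+0+0+0+0+1+1 mod 2 = 1
  s[2] = (000111100001111)·(110011111001111) mod 2 = 0+0+0+0+1+1+1+0+0+0+0+1+1+1+1 mod 2 = 1
  s[3] = (000000011111111)·(110011111001111) mod 2 = 0+0+0+0+0+0+0+1+1+0+0+1+1+1+1 mod 2 = 0
Syndrome = 0110
Non-zero syndrome: error at position 6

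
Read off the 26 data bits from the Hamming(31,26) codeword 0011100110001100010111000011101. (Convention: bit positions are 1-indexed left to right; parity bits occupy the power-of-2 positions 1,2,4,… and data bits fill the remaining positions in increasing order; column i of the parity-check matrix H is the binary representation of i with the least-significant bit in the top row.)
Parity bits occupy power-of-2 positions; data bits are at positions {3,5,6,7,9,10,11,12,13,14,15,17,18,19,20,21,22,23,24,25,26,27,28,29,30,31} (1-indexed).
Extract: c[3]=1 c[5]=1 c[6]=0 c[7]=0 c[9]=1 c[10]=0 c[11]=0 c[12]=0 c[13]=1 c[14]=1 c[15]=0 c[17]=0 c[18]=1 c[19]=0 c[20]=1 c[21]=1 c[22]=1 c[23]=0 c[24]=0 c[25]=0 c[26]=0 c[27]=1 c[28]=1 c[29]=1 c[30]=0 c[31]=1
Data = 11001000110010111000011101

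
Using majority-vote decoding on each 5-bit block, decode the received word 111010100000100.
Split into 5-bit blocks and majority-vote each:
  block 1 = 11101: 4 ones, 1 zeros → 1
  block 2 = 01000: 1 ones, 4 zeros → 0
  block 3 = 00100: 1 ones, 4 zeros → 0
Decoded = 100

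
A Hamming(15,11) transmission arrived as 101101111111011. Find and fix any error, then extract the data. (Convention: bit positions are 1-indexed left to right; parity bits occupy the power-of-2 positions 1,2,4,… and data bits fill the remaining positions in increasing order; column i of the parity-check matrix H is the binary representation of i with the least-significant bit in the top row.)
Syndrome s = H · r^T (mod 2), r = 101101111111011:
  s[0] = (101010101010101)·(101101111111011) mod 2 = 1+0+1+0+0+0+1+0+1+0+1+0+0+0+1 mod 2 = 0
  s[1] = (011001100110011)·(101101111111011) mod 2 = 0+0+1+0+0+1+1+0+0+1+1+0+0+1+1 mod 2 = 1
  s[2] = (000111100001111)·(101101111111011) mod 2 = 0+0+0+1+0+1+1+0+0+0+0+1+0+1+1 mod 2 = 0
  s[3] = (000000011111111)·(101101111111011) mod 2 = 0+0+0+0+0+0+0+1+1+1+1+1+0+1+1 mod 2 = 1
Syndrome = 0101
Column 10 of H equals this syndrome → error at bit 10 (1-indexed).
Flip bit 10: 101101111111011 → 101101111011011
Extract data bits at positions {3,5,6,7,9,10,11,12,13,14,15}: 10111011011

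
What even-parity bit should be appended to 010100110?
Sum of data bits: 0+1+0+1+0+0+1+1+0 = 4.
4 mod 2 = 0, so parity bit = 0.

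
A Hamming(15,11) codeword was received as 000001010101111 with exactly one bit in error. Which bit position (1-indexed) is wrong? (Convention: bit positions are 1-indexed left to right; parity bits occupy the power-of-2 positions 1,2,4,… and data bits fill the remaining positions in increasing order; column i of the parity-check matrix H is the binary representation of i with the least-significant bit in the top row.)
Syndrome s = H · r^T (mod 2), r = 000001010101111:
  s[0] = (101010101010101)·(000001010101111) mod 2 = 0+0+0+0+0+0+0+0+0+0+0+0+1+0+1 mod 2 = 0
  s[1] = (011001100110011)·(000001010101111) mod 2 = 0+0+0+0+0+1+0+0+0+1+0+0+0+1+1 mod 2 = 0
  s[2] = (000111100001111)·(000001010101111) mod 2 = 0+0+0+0+0+1+0+0+0+0+0+1+1+1+1 mod 2 = 1
  s[3] = (000000011111111)·(000001010101111) mod 2 = 0+0+0+0+0+0+0+1+0+1+0+1+1+1+1 mod 2 = 0
Syndrome = 0010
Column i of H is the binary representation of i, so the syndrome is the binary index of the flipped bit.
Read s = 0010 with s[0] as LSB: 0·2^0 + 0·2^1 + 1·2^2 + 0·2^3 = 4.
Error is at bit position 4.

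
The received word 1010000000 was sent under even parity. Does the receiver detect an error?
Sum of received bits: 1+0+1+0+0+0+0+0+0+0 = 2; 2 mod 2 = 0. Result is 0 → no error detected.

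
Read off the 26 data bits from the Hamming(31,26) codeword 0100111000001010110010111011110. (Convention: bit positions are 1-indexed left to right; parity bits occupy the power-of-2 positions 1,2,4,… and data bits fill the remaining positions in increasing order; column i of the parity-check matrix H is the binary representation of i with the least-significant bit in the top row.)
Parity bits occupy power-of-2 positions; data bits are at positions {3,5,6,7,9,10,11,12,13,14,15,17,18,19,20,21,22,23,24,25,26,27,28,29,30,31} (1-indexed).
Extract: c[3]=0 c[5]=1 c[6]=1 c[7]=1 c[9]=0 c[10]=0 c[11]=0 c[12]=0 c[13]=1 c[14]=0 c[15]=1 c[17]=1 c[18]=1 c[19]=0 c[20]=0 c[21]=1 c[22]=0 c[23]=1 c[24]=1 c[25]=1 c[26]=0 c[27]=1 c[28]=1 c[29]=1 c[30]=1 c[31]=0
Data = 01110000101110010111011110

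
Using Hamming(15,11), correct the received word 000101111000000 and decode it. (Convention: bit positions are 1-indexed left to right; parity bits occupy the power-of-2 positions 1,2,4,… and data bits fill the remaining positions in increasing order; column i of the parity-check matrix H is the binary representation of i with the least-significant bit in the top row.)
Syndrome s = H · r^T (mod 2), r = 000101111000000:
  s[0] = (101010101010101)·(000101111000000) mod 2 = 0+0+0+0+0+0+1+0+1+0+0+0+0+0+0 mod 2 = 0
  s[1] = (011001100110011)·(000101111000000) mod 2 = 0+0+0+0+0+1+1+0+0+0+0+0+0+0+0 mod 2 = 0
  s[2] = (000111100001111)·(000101111000000) mod 2 = 0+0+0+1+0+1+1+0+0+0+0+0+0+0+0 mod 2 = 1
  s[3] = (000000011111111)·(000101111000000) mod 2 = 0+0+0+0+0+0+0+1+1+0+0+0+0+0+0 mod 2 = 0
Syndrome = 0010
Column 4 of H equals this syndrome → error at bit 4 (1-indexed).
Flip bit 4: 000101111000000 → 000001111000000
Extract data bits at positions {3,5,6,7,9,10,11,12,13,14,15}: 00111000000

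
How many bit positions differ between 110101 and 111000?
XOR = 001101, count of 1s = 3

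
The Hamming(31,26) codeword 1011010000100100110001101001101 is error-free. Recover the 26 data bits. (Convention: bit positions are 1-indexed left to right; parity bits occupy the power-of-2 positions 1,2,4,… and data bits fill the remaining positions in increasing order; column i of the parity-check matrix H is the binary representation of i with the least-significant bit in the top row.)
Parity bits occupy power-of-2 positions; data bits are at positions {3,5,6,7,9,10,11,12,13,14,15,17,18,19,20,21,22,23,24,25,26,27,28,29,30,31} (1-indexed).
Extract: c[3]=1 c[5]=0 c[6]=1 c[7]=0 c[9]=0 c[10]=0 c[11]=1 c[12]=0 c[13]=0 c[14]=1 c[15]=0 c[17]=1 c[18]=1 c[19]=0 c[20]=0 c[21]=0 c[22]=1 c[23]=1 c[24]=0 c[25]=1 c[26]=0 c[27]=0 c[28]=1 c[29]=1 c[30]=0 c[31]=1
Data = 10100010010110001101001101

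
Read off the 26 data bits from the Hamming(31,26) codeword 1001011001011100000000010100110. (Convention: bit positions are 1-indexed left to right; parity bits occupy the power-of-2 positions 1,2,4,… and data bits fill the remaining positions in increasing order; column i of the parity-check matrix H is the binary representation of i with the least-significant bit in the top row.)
Parity bits occupy power-of-2 positions; data bits are at positions {3,5,6,7,9,10,11,12,13,14,15,17,18,19,20,21,22,23,24,25,26,27,28,29,30,31} (1-indexed).
Extract: c[3]=0 c[5]=0 c[6]=1 c[7]=1 c[9]=0 c[10]=1 c[11]=0 c[12]=1 c[13]=1 c[14]=1 c[15]=0 c[17]=0 c[18]=0 c[19]=0 c[20]=0 c[21]=0 c[22]=0 c[23]=0 c[24]=1 c[25]=0 c[26]=1 c[27]=0 c[28]=0 c[29]=1 c[30]=1 c[31]=0
Data = 00110101110000000010100110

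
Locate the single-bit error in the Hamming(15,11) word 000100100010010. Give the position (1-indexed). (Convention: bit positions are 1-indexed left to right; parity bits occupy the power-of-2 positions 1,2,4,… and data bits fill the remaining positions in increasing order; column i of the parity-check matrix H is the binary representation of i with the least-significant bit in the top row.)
Syndrome s = H · r^T (mod 2), r = 000100100010010:
  s[0] = (101010101010101)·(000100100010010) mod 2 = 0+0+0+0+0+0+1+0+0+0+1+0+0+0+0 mod 2 = 0
  s[1] = (011001100110011)·(000100100010010) mod 2 = 0+0+0+0+0+0+1+0+0+0+1+0+0+1+0 mod 2 = 1
  s[2] = (000111100001111)·(000100100010010) mod 2 = 0+0+0+1+0+0+1+0+0+0+0+0+0+1+0 mod 2 = 1
  s[3] = (000000011111111)·(000100100010010) mod 2 = 0+0+0+0+0+0+0+0+0+0+1+0+0+1+0 mod 2 = 0
Syndrome = 0110
Column i of H is the binary representation of i, so the syndrome is the binary index of the flipped bit.
Read s = 0110 with s[0] as LSB: 0·2^0 + 1·2^1 + 1·2^2 + 0·2^3 = 6.
Error is at bit position 6.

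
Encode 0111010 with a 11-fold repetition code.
Repeat each bit 11× and concatenate:
0→00000000000  1→11111111111  1→11111111111  1→11111111111  0→00000000000  1→11111111111  0→00000000000
Codeword = 00000000000111111111111111111111111111111111000000000001111111111100000000000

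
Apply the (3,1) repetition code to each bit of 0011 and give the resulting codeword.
Repeat each bit 3× and concatenate:
0→000  0→000  1→111  1→111
Codeword = 000000111111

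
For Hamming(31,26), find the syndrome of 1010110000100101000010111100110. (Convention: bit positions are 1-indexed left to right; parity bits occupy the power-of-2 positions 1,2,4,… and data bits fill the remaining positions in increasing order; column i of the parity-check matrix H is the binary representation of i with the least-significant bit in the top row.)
Syndrome s = H · r^T (mod 2), r = 1010110000100101000010111100110:
  s[0] = (1010101010101010101010101010101)·(1010110000100101000010111100110) mod 2 = 1+0+1+0+1+0+0+0+0+0+1+0+0+0+0+0+0+0+0+0+1+0+1+0+1+0+0+0+1+0+0 mod 2 = 0
  s[1] = (0110011001100110011001100110011)·(1010110000100101000010111100110) mod 2 = 0+0+1+0+0+1+0+0+0+0+1+0+0+1+0+0+0+0+0+0+0+0+1+0+0+1+0+0+0+1+0 mod 2 = 1
  s[2] = (0001111000011110000111100001111)·(1010110000100101000010111100110) mod 2 = 0+0+0+0+1+1+0+0+0+0+0+0+0+1+0+0+0+0+0+0+1+0+1+0+0+0+0+0+1+1+0 mod 2 = 1
  s[3] = (0000000111111110000000011111111)·(1010110000100101000010111100110) mod 2 = 0+0+0+0+0+0+0+0+0+0+1+0+0+1+0+0+0+0+0+0+0+0+0+1+1+1+0+0+1+1+0 mod 2 = 1
  s[4] = (0000000000000001111111111111111)·(1010110000100101000010111100110) mod 2 = 0+0+0+0+0+0+0+0+0+0+0+0+0+0+0+1+0+0+0+0+1+0+1+1+1+1+0+0+1+1+0 mod 2 = 0
Syndrome = 01110
Non-zero syndrome: error at position 14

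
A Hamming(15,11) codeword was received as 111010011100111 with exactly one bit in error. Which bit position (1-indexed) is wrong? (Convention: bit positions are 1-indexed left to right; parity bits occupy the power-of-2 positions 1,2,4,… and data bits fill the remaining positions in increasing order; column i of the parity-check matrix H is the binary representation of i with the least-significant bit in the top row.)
Syndrome s = H · r^T (mod 2), r = 111010011100111:
  s[0] = (101010101010101)·(111010011100111) mod 2 = 1+0+1+0+1+0+0+0+1+0+0+0+1+0+1 mod 2 = 0
  s[1] = (011001100110011)·(111010011100111) mod 2 = 0+1+1+0+0+0+0+0+0+1+0+0+0+1+1 mod 2 = 1
  s[2] = (000111100001111)·(111010011100111) mod 2 = 0+0+0+0+1+0+0+0+0+0+0+0+1+1+1 mod 2 = 0
  s[3] = (000000011111111)·(111010011100111) mod 2 = 0+0+0+0+0+0+0+1+1+1+0+0+1+1+1 mod 2 = 0
Syndrome = 0100
Column i of H is the binary representation of i, so the syndrome is the binary index of the flipped bit.
Read s = 0100 with s[0] as LSB: 0·2^0 + 1·2^1 + 0·2^2 + 0·2^3 = 2.
Error is at bit position 2.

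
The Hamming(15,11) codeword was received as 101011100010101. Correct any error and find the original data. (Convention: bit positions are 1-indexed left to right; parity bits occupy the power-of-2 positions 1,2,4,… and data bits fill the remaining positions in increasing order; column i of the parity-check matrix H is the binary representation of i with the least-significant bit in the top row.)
Syndrome s = H · r^T (mod 2), r = 101011100010101:
  s[0] = (101010101010101)·(101011100010101) mod 2 = 1+0+1+0+1+0+1+0+0+0+1+0+1+0+1 mod 2 = 1
  s[1] = (011001100110011)·(101011100010101) mod 2 = 0+0+1+0+0+1+1+0+0+0+1+0+0+0+1 mod 2 = 1
  s[2] = (000111100001111)·(101011100010101) mod 2 = 0+0+0+0+1+1+1+0+0+0+0+0+1+0+1 mod 2 = 1
  s[3] = (000000011111111)·(101011100010101) mod 2 = 0+0+0+0+0+0+0+0+0+0+1+0+1+0+1 mod 2 = 1
Syndrome = 1111
Column 15 of H equals this syndrome → error at bit 15 (1-indexed).
Flip bit 15: 101011100010101 → 101011100010100
Extract data bits at positions {3,5,6,7,9,10,11,12,13,14,15}: 11110010100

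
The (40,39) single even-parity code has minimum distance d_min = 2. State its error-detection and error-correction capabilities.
Detection only: up to d_min − 1 = 1 errors.
Correction: up to ⌊(d_min − 1)/2⌋ = ⌊1/2⌋ = 0 errors.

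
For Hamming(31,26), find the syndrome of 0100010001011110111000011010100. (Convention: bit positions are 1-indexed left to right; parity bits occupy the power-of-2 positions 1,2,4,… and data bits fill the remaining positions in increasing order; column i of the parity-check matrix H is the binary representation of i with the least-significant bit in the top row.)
Syndrome s = H · r^T (mod 2), r = 0100010001011110111000011010100:
  s[0] = (1010101010101010101010101010101)·(0100010001011110111000011010100) mod 2 = 0+0+0+0+0+0+0+0+0+0+0+0+1+0+1+0+1+0+1+0+0+0+0+0+1+0+1+0+1+0+0 mod 2 = 1
  s[1] = (0110011001100110011001100110011)·(0100010001011110111000011010100) mod 2 = 0+1+0+0+0+1+0+0+0+1+0+0+0+1+1+0+0+1+1+0+0+0+0+0+0+0+1+0+0+0+0 mod 2 = 0
  s[2] = (0001111000011110000111100001111)·(0100010001011110111000011010100) mod 2 = 0+0+0+0+0+1+0+0+0+0+0+1+1+1+1+0+0+0+0+0+0+0+0+0+0+0+0+0+1+0+0 mod 2 = 0
  s[3] = (0000000111111110000000011111111)·(0100010001011110111000011010100) mod 2 = 0+0+0+0+0+0+0+0+0+1+0+1+1+1+1+0+0+0+0+0+0+0+0+1+1+0+1+0+1+0+0 mod 2 = 1
  s[4] = (0000000000000001111111111111111)·(0100010001011110111000011010100) mod 2 = 0+0+0+0+0+0+0+0+0+0+0+0+0+0+0+0+1+1+1+0+0+0+0+1+1+0+1+0+1+0+0 mod 2 = 1
Syndrome = 10011
Non-zero syndrome: error at position 25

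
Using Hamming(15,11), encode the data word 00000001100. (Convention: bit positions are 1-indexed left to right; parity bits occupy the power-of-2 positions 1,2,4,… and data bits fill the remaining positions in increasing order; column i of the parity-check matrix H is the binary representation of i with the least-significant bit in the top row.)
Codeword c = d · G (mod 2), d = 00000001100:
  c[0] = d·G[:,0] = (00000001100)·(11011010101) mod 2 = 0+0+0+0+0+0+0+0+1+0+0 mod 2 = 1
  c[1] = d·G[:,1] = (00000001100)·(10110110011) mod 2 = 0+0+0+0+0+0+0+0+0+0+0 mod 2 = 0
  c[2] = d·G[:,2] = (00000001100)·(10000000000) mod 2 = 0+0+0+0+0+0+0+0+0+0+0 mod 2 = 0
  c[3] = d·G[:,3] = (00000001100)·(01110001111) mod 2 = 0+0+0+0+0+0+0+1+1+0+0 mod 2 = 0
  c[4] = d·G[:,4] = (00000001100)·(01000000000) mod 2 = 0+0+0+0+0+0+0+0+0+0+0 mod 2 = 0
  c[5] = d·G[:,5] = (00000001100)·(00100000000) mod 2 = 0+0+0+0+0+0+0+0+0+0+0 mod 2 = 0
  c[6] = d·G[:,6] = (00000001100)·(00010000000) mod 2 = 0+0+0+0+0+0+0+0+0+0+0 mod 2 = 0
  c[7] = d·G[:,7] = (00000001100)·(00001111111) mod 2 = 0+0+0+0+0+0+0+1+1+0+0 mod 2 = 0
  c[8] = d·G[:,8] = (00000001100)·(00001000000) mod 2 = 0+0+0+0+0+0+0+0+0+0+0 mod 2 = 0
  c[9] = d·G[:,9] = (00000001100)·(00000100000) mod 2 = 0+0+0+0+0+0+0+0+0+0+0 mod 2 = 0
  c[10] = d·G[:,10] = (00000001100)·(00000010000) mod 2 = 0+0+0+0+0+0+0+0+0+0+0 mod 2 = 0
  c[11] = d·G[:,11] = (00000001100)·(00000001000) mod 2 = 0+0+0+0+0+0+0+1+0+0+0 mod 2 = 1
  c[12] = d·G[:,12] = (00000001100)·(00000000100) mod 2 = 0+0+0+0+0+0+0+0+1+0+0 mod 2 = 1
  c[13] = d·G[:,13] = (00000001100)·(00000000010) mod 2 = 0+0+0+0+0+0+0+0+0+0+0 mod 2 = 0
  c[14] = d·G[:,14] = (00000001100)·(00000000001) mod 2 = 0+0+0+0+0+0+0+0+0+0+0 mod 2 = 0
Codeword = 100000000001100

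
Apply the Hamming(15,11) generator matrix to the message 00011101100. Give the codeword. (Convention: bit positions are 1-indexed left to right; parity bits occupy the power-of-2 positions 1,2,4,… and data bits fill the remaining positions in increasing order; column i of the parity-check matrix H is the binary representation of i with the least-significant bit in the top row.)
Codeword c = d · G (mod 2), d = 00011101100:
  c[0] = d·G[:,0] = (00011101100)·(11011010101) mod 2 = 0+0+0+1+1+0+0+0+1+0+0 mod 2 = 1
  c[1] = d·G[:,1] = (00011101100)·(10110110011) mod 2 = 0+0+0+1+0+1+0+0+0+0+0 mod 2 = 0
  c[2] = d·G[:,2] = (00011101100)·(10000000000) mod 2 = 0+0+0+0+0+0+0+0+0+0+0 mod 2 = 0
  c[3] = d·G[:,3] = (00011101100)·(01110001111) mod 2 = 0+0+0+1+0+0+0+1+1+0+0 mod 2 = 1
  c[4] = d·G[:,4] = (00011101100)·(01000000000) mod 2 = 0+0+0+0+0+0+0+0+0+0+0 mod 2 = 0
  c[5] = d·G[:,5] = (00011101100)·(00100000000) mod 2 = 0+0+0+0+0+0+0+0+0+0+0 mod 2 = 0
  c[6] = d·G[:,6] = (00011101100)·(00010000000) mod 2 = 0+0+0+1+0+0+0+0+0+0+0 mod 2 = 1
  c[7] = d·G[:,7] = (00011101100)·(00001111111) mod 2 = 0+0+0+0+1+1+0+1+1+0+0 mod 2 = 0
  c[8] = d·G[:,8] = (00011101100)·(00001000000) mod 2 = 0+0+0+0+1+0+0+0+0+0+0 mod 2 = 1
  c[9] = d·G[:,9] = (00011101100)·(00000100000) mod 2 = 0+0+0+0+0+1+0+0+0+0+0 mod 2 = 1
  c[10] = d·G[:,10] = (00011101100)·(00000010000) mod 2 = 0+0+0+0+0+0+0+0+0+0+0 mod 2 = 0
  c[11] = d·G[:,11] = (00011101100)·(00000001000) mod 2 = 0+0+0+0+0+0+0+1+0+0+0 mod 2 = 1
  c[12] = d·G[:,12] = (00011101100)·(00000000100) mod 2 = 0+0+0+0+0+0+0+0+1+0+0 mod 2 = 1
  c[13] = d·G[:,13] = (00011101100)·(00000000010) mod 2 = 0+0+0+0+0+0+0+0+0+0+0 mod 2 = 0
  c[14] = d·G[:,14] = (00011101100)·(00000000001) mod 2 = 0+0+0+0+0+0+0+0+0+0+0 mod 2 = 0
Codeword = 100100101101100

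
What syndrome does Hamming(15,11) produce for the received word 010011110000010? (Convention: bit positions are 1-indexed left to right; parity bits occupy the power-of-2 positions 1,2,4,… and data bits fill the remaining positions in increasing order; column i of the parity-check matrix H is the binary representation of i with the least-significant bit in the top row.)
Syndrome s = H · r^T (mod 2), r = 010011110000010:
  s[0] = (101010101010101)·(010011110000010) mod 2 = 0+0+0+0+1+0+1+0+0+0+0+0+0+0+0 mod 2 = 0
  s[1] = (011001100110011)·(010011110000010) mod 2 = 0+1+0+0+0+1+1+0+0+0+0+0+0+1+0 mod 2 = 0
  s[2] = (000111100001111)·(010011110000010) mod 2 = 0+0+0+0+1+1+1+0+0+0+0+0+0+1+0 mod 2 = 0
  s[3] = (000000011111111)·(010011110000010) mod 2 = 0+0+0+0+0+0+0+1+0+0+0+0+0+1+0 mod 2 = 0
Syndrome = 0000
s = 0: no error detected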